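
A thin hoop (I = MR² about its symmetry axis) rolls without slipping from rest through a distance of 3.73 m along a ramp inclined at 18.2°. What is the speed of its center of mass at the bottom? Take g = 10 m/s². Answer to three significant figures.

The moment of inertia is MR², giving k ≡ I/(MR²) = 1.
Rolling without slipping gives ω = v/R, so the total kinetic energy is ½Mv² + ½Iω² = ½(1+k)Mv² = Mv².
The vertical drop is h = L sinθ = 3.73 × sin18.2° = 1.165 m.
Setting Mgh = Mv² gives v = √(2gh/(1+k)) = √(2·10·1.165/2) ≈ 3.41 m/s.

v ≈ 3.41 m/s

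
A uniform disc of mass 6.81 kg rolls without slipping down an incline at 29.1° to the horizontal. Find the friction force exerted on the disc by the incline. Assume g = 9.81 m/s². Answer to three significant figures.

f ≈ 10.8 N

Here I = (1/2)MR², so the shape factor k = I/(MR²) = 0.5.
Along the incline Mg sinθ − f = Ma, and torque about the center fR = Iα = kMR²(a/R) gives f = kMa.
Combining, a = g sinθ/(1+k) and f = kMa = kMg sinθ/(1+k).
f = 0.5 × 6.81 × 9.81 × sin29.1° / 1.5 ≈ 10.8 N.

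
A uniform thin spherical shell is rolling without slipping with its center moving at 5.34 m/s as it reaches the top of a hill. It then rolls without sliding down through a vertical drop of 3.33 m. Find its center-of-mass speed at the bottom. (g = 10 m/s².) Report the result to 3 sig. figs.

With I = (2/3)MR², the ratio k = I/(MR²) is 2/3.
The rolling condition ω = v/R makes the rotational term ½I(v/R)² = ½kMv², so KE_total = ½(1+k)Mv² = (5/6)Mv².
Energy conservation: (5/6)Mv₀² + Mgh = (5/6)Mv², so v² = v₀² + 2gh/(1+k).
v = √(5.34² + 2×10×3.33/1.667) = √68.48 ≈ 8.27 m/s.

v ≈ 8.27 m/s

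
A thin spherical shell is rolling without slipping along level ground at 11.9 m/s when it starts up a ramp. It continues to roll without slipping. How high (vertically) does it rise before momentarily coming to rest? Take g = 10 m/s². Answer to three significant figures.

h ≈ 11.8 m

For this body I = (2/3)MR², i.e. k = I/(MR²) = 2/3.
Pure rolling means v = ωR; then KE = ½Mv² + ½I(v/R)² = ½(1+k)Mv² = (5/6)Mv².
All of this converts to potential energy at the highest point: (5/6)Mv₀² = Mgh.
Thus h = (1+k)v₀²/(2g) = 1.667 × 11.9² / (2 × 10) ≈ 11.8 m.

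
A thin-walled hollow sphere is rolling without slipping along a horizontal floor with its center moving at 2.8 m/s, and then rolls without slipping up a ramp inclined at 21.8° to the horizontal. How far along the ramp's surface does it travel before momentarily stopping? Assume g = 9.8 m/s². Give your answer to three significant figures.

The moment of inertia is (2/3)MR², giving k ≡ I/(MR²) = 2/3.
The rolling condition ω = v/R makes the rotational term ½I(v/R)² = ½kMv², so KE_total = ½(1+k)Mv² = (5/6)Mv².
Setting this equal to Mgh gives the vertical rise h = (1+k)v₀²/(2g) = 1.667×2.8²/(2×9.8) = 0.6667 m.
Along the incline, d = h/sinθ = 0.6667/sin21.8° ≈ 1.80 m.

d ≈ 1.80 m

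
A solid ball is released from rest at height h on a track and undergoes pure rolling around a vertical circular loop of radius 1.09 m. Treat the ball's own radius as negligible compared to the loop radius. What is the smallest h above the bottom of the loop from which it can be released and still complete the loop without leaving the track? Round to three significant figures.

Here I = (2/5)MR², so the shape factor k = I/(MR²) = 0.4.
At the top, contact is just lost when gravity alone supplies the centripetal force: Mg = Mv_top²/r, i.e. v_top² = gr.
With ω = v/R, the kinetic energy at speed v is ½(1+k)Mv² = (7/10)Mv².
Energy conservation from release (height h) to the top (height 2r): Mgh = Mg(2r) + (7/10)M·gr.
Thus h_min = 2r + (1+k)r/2 = r(2 + 1.4/2) = 1.09 × 2.7 ≈ 2.94 m.

h_min ≈ 2.94 m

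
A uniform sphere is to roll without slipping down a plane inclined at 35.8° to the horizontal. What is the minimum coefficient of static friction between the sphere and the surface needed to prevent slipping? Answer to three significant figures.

With I = (2/5)MR², the ratio k = I/(MR²) is 0.4.
Newton's second law down the slope: Mg sinθ − f = Ma. The torque equation fR = Iα (with α = a/R) gives f = kMa.
These give a = g sinθ/(1+k) and the required friction f = kMg sinθ/(1+k).
The normal force is N = Mg cosθ, so μ_min = f/N = k tanθ/(1+k).
μ_min = 0.4 × tan35.8° / 1.4 ≈ 0.206.

μ_min ≈ 0.206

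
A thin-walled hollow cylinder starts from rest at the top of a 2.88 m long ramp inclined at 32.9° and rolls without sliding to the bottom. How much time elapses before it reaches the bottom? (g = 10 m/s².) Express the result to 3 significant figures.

The moment of inertia is MR², giving k ≡ I/(MR²) = 1.
Translational: Mg sinθ − f = Ma. Rotational about the CM: fR = Iα = kMRa, so f = kMa.
Hence a = g sinθ/(1+k) = 10×sin32.9°/2 = 2.716 m/s².
With constant a from rest, t = √(2L/a) = √(2·2.88/2.716) ≈ 1.46 s.

t ≈ 1.46 s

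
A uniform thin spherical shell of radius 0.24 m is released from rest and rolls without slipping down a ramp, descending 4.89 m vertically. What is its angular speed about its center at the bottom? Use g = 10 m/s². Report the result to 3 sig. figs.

ω ≈ 31.9 rad/s

The moment of inertia is (2/3)MR², giving k ≡ I/(MR²) = 2/3.
Pure rolling means v = ωR; then KE = ½Mv² + ½I(v/R)² = ½(1+k)Mv² = (5/6)Mv².
Energy conservation Mgh = ½(1+k)Mv² gives v = √(2gh/(1+k)) = √(2 × 10 × 4.89 / 1.667) = 7.66 m/s.
The angular speed follows from ω = v/R = 7.66/0.24 ≈ 31.9 rad/s.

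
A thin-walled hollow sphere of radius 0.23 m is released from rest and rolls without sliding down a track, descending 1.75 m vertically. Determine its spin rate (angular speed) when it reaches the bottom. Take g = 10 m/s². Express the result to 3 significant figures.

The moment of inertia is (2/3)MR², giving k ≡ I/(MR²) = 2/3.
The rolling condition ω = v/R makes the rotational term ½I(v/R)² = ½kMv², so KE_total = ½(1+k)Mv² = (5/6)Mv².
Energy conservation Mgh = ½(1+k)Mv² gives v = √(2gh/(1+k)) = √(2 × 10 × 1.75 / 1.667) = 4.583 m/s.
The angular speed follows from ω = v/R = 4.583/0.23 ≈ 19.9 rad/s.

ω ≈ 19.9 rad/s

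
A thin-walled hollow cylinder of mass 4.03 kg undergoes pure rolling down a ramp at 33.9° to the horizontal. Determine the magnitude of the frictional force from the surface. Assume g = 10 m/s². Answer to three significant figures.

The moment of inertia is MR², giving k ≡ I/(MR²) = 1.
Translational: Mg sinθ − f = Ma. Rotational about the CM: fR = Iα = kMRa, so f = kMa.
Combining, a = g sinθ/(1+k) and f = kMa = kMg sinθ/(1+k).
f = 1 × 4.03 × 10 × sin33.9° / 2 ≈ 11.2 N.

f ≈ 11.2 N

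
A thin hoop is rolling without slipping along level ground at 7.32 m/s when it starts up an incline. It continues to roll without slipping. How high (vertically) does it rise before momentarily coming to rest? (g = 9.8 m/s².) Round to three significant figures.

The moment of inertia is MR², giving k ≡ I/(MR²) = 1.
Pure rolling means v = ωR; then KE = ½Mv² + ½I(v/R)² = ½(1+k)Mv² = Mv².
All of this converts to potential energy at the highest point: Mv₀² = Mgh.
Thus h = (1+k)v₀²/(2g) = 2 × 7.32² / (2 × 9.8) ≈ 5.47 m.

h ≈ 5.47 m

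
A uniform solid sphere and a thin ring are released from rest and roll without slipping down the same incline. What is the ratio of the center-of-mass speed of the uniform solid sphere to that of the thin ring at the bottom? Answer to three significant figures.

v_ratio ≈ 1.20

Each satisfies Mgh = ½(1+k)Mv² with k = I/(MR²), so v ∝ 1/√(1+k).
For the uniform solid sphere k = 0.4; for the thin ring k = 1.
v₁/v₂ = √((1+k₂)/(1+k₁)) = √(2/1.4) ≈ 1.20.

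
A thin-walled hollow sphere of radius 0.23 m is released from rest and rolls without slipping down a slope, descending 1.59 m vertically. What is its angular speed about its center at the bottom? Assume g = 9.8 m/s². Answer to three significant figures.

ω ≈ 18.8 rad/s

Here I = (2/3)MR², so the shape factor k = I/(MR²) = 2/3.
Pure rolling means v = ωR; then KE = ½Mv² + ½I(v/R)² = ½(1+k)Mv² = (5/6)Mv².
Energy conservation Mgh = ½(1+k)Mv² gives v = √(2gh/(1+k)) = √(2 × 9.8 × 1.59 / 1.667) = 4.324 m/s.
The angular speed follows from ω = v/R = 4.324/0.23 ≈ 18.8 rad/s.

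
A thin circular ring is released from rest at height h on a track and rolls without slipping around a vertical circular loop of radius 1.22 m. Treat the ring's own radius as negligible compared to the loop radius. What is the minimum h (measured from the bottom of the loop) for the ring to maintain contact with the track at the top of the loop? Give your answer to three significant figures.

h_min ≈ 3.66 m

With I = MR², the ratio k = I/(MR²) is 1.
At the top, contact is just lost when gravity alone supplies the centripetal force: Mg = Mv_top²/r, i.e. v_top² = gr.
With ω = v/R, the kinetic energy at speed v is ½(1+k)Mv² = Mv².
Energy conservation from release (height h) to the top (height 2r): Mgh = Mg(2r) + M·gr.
Thus h_min = 2r + (1+k)r/2 = r(2 + 2/2) = 1.22 × 3 ≈ 3.66 m.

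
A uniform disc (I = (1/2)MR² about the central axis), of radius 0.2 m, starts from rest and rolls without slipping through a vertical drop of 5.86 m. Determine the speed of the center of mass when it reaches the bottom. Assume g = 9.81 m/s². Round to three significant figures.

Here I = (1/2)MR², so the shape factor k = I/(MR²) = 0.5.
Rolling without slipping gives ω = v/R, so the total kinetic energy is ½Mv² + ½Iω² = ½(1+k)Mv² = (3/4)Mv².
Energy conservation: Mgh = (3/4)Mv², so v = √(2gh/(1+k)) = √(2 × 9.81 × 5.86 / 1.5) ≈ 8.75 m/s.

v ≈ 8.75 m/s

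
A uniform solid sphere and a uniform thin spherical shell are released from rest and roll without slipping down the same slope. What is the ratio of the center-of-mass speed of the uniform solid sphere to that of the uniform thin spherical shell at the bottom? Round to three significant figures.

v_ratio ≈ 1.09

Each satisfies Mgh = ½(1+k)Mv² with k = I/(MR²), so v ∝ 1/√(1+k).
For the uniform solid sphere k = 0.4; for the uniform thin spherical shell k = 2/3.
v₁/v₂ = √((1+k₂)/(1+k₁)) = √(1.667/1.4) ≈ 1.09.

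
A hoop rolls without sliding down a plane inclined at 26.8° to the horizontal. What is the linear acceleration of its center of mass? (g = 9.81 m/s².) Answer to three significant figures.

a ≈ 2.21 m/s²

With I = MR², the ratio k = I/(MR²) is 1.
Along the incline Mg sinθ − f = Ma, and torque about the center fR = Iα = kMR²(a/R) gives f = kMa.
Eliminating f: Mg sinθ = (1+k)Ma, so a = g sinθ/(1+k) = 9.81 × sin26.8° / 2 ≈ 2.21 m/s².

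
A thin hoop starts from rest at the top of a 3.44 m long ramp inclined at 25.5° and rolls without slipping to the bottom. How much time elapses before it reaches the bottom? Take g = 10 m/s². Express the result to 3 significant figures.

For this body I = MR², i.e. k = I/(MR²) = 1.
Newton's second law down the slope: Mg sinθ − f = Ma. The torque equation fR = Iα (with α = a/R) gives f = kMa.
Hence a = g sinθ/(1+k) = 10×sin25.5°/2 = 2.153 m/s².
Starting from rest, L = ½at², so t = √(2L/a) = √(2×3.44/2.153) ≈ 1.79 s.

t ≈ 1.79 s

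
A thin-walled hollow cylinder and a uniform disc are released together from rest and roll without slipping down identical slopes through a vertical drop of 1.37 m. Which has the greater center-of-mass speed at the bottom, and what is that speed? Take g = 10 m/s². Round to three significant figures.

the uniform disc, at v ≈ 4.27 m/s

For rolling without slipping, Mgh = ½(1+k)Mv² where k = I/(MR²), so v = √(2gh/(1+k)).
Thin-walled hollow cylinder: k = 1, giving v = √(2×10×1.37/2) = 3.701 m/s.
Uniform disc: k = 0.5, giving v = √(2×10×1.37/1.5) = 4.274 m/s.
The smaller k wins: the uniform disc, at ≈ 4.27 m/s.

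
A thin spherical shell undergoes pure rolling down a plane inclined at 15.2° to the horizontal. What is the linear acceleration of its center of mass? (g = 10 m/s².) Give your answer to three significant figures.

a ≈ 1.57 m/s²

Here I = (2/3)MR², so the shape factor k = I/(MR²) = 2/3.
Translational: Mg sinθ − f = Ma. Rotational about the CM: fR = Iα = kMRa, so f = kMa.
Eliminating f: Mg sinθ = (1+k)Ma, so a = g sinθ/(1+k) = 10 × sin15.2° / 1.667 ≈ 1.57 m/s².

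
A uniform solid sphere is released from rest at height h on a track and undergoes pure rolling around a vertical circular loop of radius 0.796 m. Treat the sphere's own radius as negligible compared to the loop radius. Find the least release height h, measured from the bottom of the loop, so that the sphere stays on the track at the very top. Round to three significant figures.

The moment of inertia is (2/5)MR², giving k ≡ I/(MR²) = 0.4.
At the top, contact is just lost when gravity alone supplies the centripetal force: Mg = Mv_top²/r, i.e. v_top² = gr.
With ω = v/R, the kinetic energy at speed v is ½(1+k)Mv² = (7/10)Mv².
Energy conservation from release (height h) to the top (height 2r): Mgh = Mg(2r) + (7/10)M·gr.
Thus h_min = 2r + (1+k)r/2 = r(2 + 1.4/2) = 0.796 × 2.7 ≈ 2.15 m.

h_min ≈ 2.15 m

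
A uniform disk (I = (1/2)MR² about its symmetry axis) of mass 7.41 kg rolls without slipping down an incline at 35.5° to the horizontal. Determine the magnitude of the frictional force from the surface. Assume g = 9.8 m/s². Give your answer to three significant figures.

For this body I = (1/2)MR², i.e. k = I/(MR²) = 0.5.
Newton's second law down the slope: Mg sinθ − f = Ma. The torque equation fR = Iα (with α = a/R) gives f = kMa.
Combining, a = g sinθ/(1+k) and f = kMa = kMg sinθ/(1+k).
f = 0.5 × 7.41 × 9.8 × sin35.5° / 1.5 ≈ 14.1 N.

f ≈ 14.1 N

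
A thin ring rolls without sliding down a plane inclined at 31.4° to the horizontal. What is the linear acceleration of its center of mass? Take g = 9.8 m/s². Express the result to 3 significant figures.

a ≈ 2.55 m/s²

For this body I = MR², i.e. k = I/(MR²) = 1.
Translational: Mg sinθ − f = Ma. Rotational about the CM: fR = Iα = kMRa, so f = kMa.
Eliminating f: Mg sinθ = (1+k)Ma, so a = g sinθ/(1+k) = 9.8 × sin31.4° / 2 ≈ 2.55 m/s².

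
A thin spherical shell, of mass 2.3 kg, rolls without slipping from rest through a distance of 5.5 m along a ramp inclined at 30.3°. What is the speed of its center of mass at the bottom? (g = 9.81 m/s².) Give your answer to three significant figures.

v ≈ 5.72 m/s

With I = (2/3)MR², the ratio k = I/(MR²) is 2/3.
Pure rolling means v = ωR; then KE = ½Mv² + ½I(v/R)² = ½(1+k)Mv² = (5/6)Mv².
The vertical drop is h = L sinθ = 5.5 × sin30.3° = 2.775 m.
Energy conservation: Mgh = (5/6)Mv², so v = √(2gh/(1+k)) = √(2 × 9.81 × 2.775 / 1.667) ≈ 5.72 m/s.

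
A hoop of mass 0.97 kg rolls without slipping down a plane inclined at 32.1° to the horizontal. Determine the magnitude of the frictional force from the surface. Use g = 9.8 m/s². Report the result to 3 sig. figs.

f ≈ 2.53 N

The moment of inertia is MR², giving k ≡ I/(MR²) = 1.
Along the incline Mg sinθ − f = Ma, and torque about the center fR = Iα = kMR²(a/R) gives f = kMa.
Combining, a = g sinθ/(1+k) and f = kMa = kMg sinθ/(1+k).
f = 1 × 0.97 × 9.8 × sin32.1° / 2 ≈ 2.53 N.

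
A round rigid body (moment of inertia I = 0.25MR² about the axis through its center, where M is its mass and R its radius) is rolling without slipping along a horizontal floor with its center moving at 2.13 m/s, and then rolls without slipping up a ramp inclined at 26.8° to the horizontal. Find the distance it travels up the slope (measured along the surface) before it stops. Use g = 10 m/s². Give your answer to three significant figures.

The moment of inertia is 0.25MR², giving k ≡ I/(MR²) = 0.25.
Since it rolls without slipping, ω = v/R and KE = ½Mv² + ½Iω² = ½(1+k)Mv² = (5/8)Mv².
Setting this equal to Mgh gives the vertical rise h = (1+k)v₀²/(2g) = 1.25×2.13²/(2×10) = 0.2836 m.
The distance along the slope is d = h/sinθ = 0.2836/sin26.8° ≈ 0.629 m.

d ≈ 0.629 m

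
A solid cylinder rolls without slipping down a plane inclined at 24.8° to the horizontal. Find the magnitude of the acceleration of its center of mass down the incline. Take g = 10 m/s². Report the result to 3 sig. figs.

Here I = (1/2)MR², so the shape factor k = I/(MR²) = 0.5.
Translational: Mg sinθ − f = Ma. Rotational about the CM: fR = Iα = kMRa, so f = kMa.
Eliminating f: Mg sinθ = (1+k)Ma, so a = g sinθ/(1+k) = 10 × sin24.8° / 1.5 ≈ 2.80 m/s².

a ≈ 2.80 m/s²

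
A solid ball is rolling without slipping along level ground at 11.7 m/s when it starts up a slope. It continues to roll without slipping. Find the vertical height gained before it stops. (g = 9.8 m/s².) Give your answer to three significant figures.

Here I = (2/5)MR², so the shape factor k = I/(MR²) = 0.4.
Pure rolling means v = ωR; then KE = ½Mv² + ½I(v/R)² = ½(1+k)Mv² = (7/10)Mv².
All of this converts to potential energy at the highest point: (7/10)Mv₀² = Mgh.
Thus h = (1+k)v₀²/(2g) = 1.4 × 11.7² / (2 × 9.8) ≈ 9.78 m.

h ≈ 9.78 m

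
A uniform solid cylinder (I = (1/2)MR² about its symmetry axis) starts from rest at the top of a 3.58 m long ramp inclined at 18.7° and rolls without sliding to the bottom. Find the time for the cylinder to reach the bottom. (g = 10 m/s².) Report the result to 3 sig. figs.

t ≈ 1.83 s

The moment of inertia is (1/2)MR², giving k ≡ I/(MR²) = 0.5.
Along the incline Mg sinθ − f = Ma, and torque about the center fR = Iα = kMR²(a/R) gives f = kMa.
Hence a = g sinθ/(1+k) = 10×sin18.7°/1.5 = 2.137 m/s².
With constant a from rest, t = √(2L/a) = √(2·3.58/2.137) ≈ 1.83 s.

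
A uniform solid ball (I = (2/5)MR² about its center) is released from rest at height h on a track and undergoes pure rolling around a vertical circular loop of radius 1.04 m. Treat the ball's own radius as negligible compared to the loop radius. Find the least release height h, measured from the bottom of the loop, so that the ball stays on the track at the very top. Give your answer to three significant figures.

h_min ≈ 2.81 m

Here I = (2/5)MR², so the shape factor k = I/(MR²) = 0.4.
At the top of the loop, the minimum-contact condition is Mg = Mv_top²/r, so v_top² = gr.
With ω = v/R, the kinetic energy at speed v is ½(1+k)Mv² = (7/10)Mv².
Energy conservation from release (height h) to the top (height 2r): Mgh = Mg(2r) + (7/10)M·gr.
Thus h_min = 2r + (1+k)r/2 = r(2 + 1.4/2) = 1.04 × 2.7 ≈ 2.81 m.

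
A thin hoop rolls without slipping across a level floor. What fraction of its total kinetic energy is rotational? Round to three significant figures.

fraction ≈ 0.500

With I = MR², the ratio k = I/(MR²) is 1.
With ω = v/R, KE_trans = ½Mv² and KE_rot = ½Iω² = ½kMv², so KE_total = ½(1+k)Mv².
The rotational fraction is therefore k/(1+k) = 1/2 ≈ 0.500.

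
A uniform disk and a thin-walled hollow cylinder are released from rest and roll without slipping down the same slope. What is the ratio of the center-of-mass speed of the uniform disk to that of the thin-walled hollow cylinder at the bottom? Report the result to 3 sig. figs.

v_ratio ≈ 1.15

Each satisfies Mgh = ½(1+k)Mv² with k = I/(MR²), so v ∝ 1/√(1+k).
For the uniform disk k = 0.5; for the thin-walled hollow cylinder k = 1.
v₁/v₂ = √((1+k₂)/(1+k₁)) = √(2/1.5) ≈ 1.15.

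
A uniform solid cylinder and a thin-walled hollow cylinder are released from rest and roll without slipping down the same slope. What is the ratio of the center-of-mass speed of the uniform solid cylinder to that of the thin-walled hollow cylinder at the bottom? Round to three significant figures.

v_ratio ≈ 1.15

Each satisfies Mgh = ½(1+k)Mv² with k = I/(MR²), so v ∝ 1/√(1+k).
For the uniform solid cylinder k = 0.5; for the thin-walled hollow cylinder k = 1.
v₁/v₂ = √((1+k₂)/(1+k₁)) = √(2/1.5) ≈ 1.15.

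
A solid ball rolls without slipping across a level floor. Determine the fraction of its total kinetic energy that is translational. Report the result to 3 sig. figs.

fraction ≈ 0.714

Here I = (2/5)MR², so the shape factor k = I/(MR²) = 0.4.
Since ω = v/R, the translational part is ½Mv² and the rotational part is ½I(v/R)² = ½kMv²; the total is ½(1+k)Mv².
The translational fraction is therefore 1/(1+k) = 1/1.4 ≈ 0.714.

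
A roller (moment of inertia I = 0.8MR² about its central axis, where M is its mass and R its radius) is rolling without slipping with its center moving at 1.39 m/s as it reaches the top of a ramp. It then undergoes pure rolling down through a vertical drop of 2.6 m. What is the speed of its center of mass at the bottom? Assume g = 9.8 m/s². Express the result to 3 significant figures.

For this body I = 0.8MR², i.e. k = I/(MR²) = 0.8.
Pure rolling means v = ωR; then KE = ½Mv² + ½I(v/R)² = ½(1+k)Mv² = (9/10)Mv².
Energy conservation: (9/10)Mv₀² + Mgh = (9/10)Mv², so v² = v₀² + 2gh/(1+k).
v = √(1.39² + 2×9.8×2.6/1.8) = √30.24 ≈ 5.50 m/s.

v ≈ 5.50 m/s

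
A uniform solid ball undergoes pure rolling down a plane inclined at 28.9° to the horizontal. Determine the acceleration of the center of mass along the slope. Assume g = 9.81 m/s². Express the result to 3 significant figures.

a ≈ 3.39 m/s²

With I = (2/5)MR², the ratio k = I/(MR²) is 0.4.
Translational: Mg sinθ − f = Ma. Rotational about the CM: fR = Iα = kMRa, so f = kMa.
Eliminating f: Mg sinθ = (1+k)Ma, so a = g sinθ/(1+k) = 9.81 × sin28.9° / 1.4 ≈ 3.39 m/s².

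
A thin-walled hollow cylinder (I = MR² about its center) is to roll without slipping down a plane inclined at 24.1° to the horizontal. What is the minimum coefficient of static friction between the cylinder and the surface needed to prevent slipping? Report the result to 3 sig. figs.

With I = MR², the ratio k = I/(MR²) is 1.
Newton's second law down the slope: Mg sinθ − f = Ma. The torque equation fR = Iα (with α = a/R) gives f = kMa.
These give a = g sinθ/(1+k) and the required friction f = kMg sinθ/(1+k).
With N = Mg cosθ, the no-slip condition f ≤ μN gives μ_min = f/N = k tanθ/(1+k).
μ_min = 1 × tan24.1° / 2 ≈ 0.224.

μ_min ≈ 0.224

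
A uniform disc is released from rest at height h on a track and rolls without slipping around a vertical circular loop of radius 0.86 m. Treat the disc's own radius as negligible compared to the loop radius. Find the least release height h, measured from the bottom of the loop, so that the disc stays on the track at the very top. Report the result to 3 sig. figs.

With I = (1/2)MR², the ratio k = I/(MR²) is 0.5.
At the top, contact is just lost when gravity alone supplies the centripetal force: Mg = Mv_top²/r, i.e. v_top² = gr.
With ω = v/R, the kinetic energy at speed v is ½(1+k)Mv² = (3/4)Mv².
Energy conservation from release (height h) to the top (height 2r): Mgh = Mg(2r) + (3/4)M·gr.
Thus h_min = 2r + (1+k)r/2 = r(2 + 1.5/2) = 0.86 × 2.75 ≈ 2.37 m.

h_min ≈ 2.37 m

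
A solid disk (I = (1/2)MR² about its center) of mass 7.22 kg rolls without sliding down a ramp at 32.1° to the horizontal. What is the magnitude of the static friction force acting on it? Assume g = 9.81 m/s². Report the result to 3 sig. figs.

With I = (1/2)MR², the ratio k = I/(MR²) is 0.5.
Translational: Mg sinθ − f = Ma. Rotational about the CM: fR = Iα = kMRa, so f = kMa.
Combining, a = g sinθ/(1+k) and f = kMa = kMg sinθ/(1+k).
f = 0.5 × 7.22 × 9.81 × sin32.1° / 1.5 ≈ 12.5 N.

f ≈ 12.5 N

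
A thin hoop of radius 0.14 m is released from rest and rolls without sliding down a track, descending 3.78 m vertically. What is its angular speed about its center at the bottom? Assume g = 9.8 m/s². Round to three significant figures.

For this body I = MR², i.e. k = I/(MR²) = 1.
Pure rolling means v = ωR; then KE = ½Mv² + ½I(v/R)² = ½(1+k)Mv² = Mv².
Energy conservation Mgh = ½(1+k)Mv² gives v = √(2gh/(1+k)) = √(2 × 9.8 × 3.78 / 2) = 6.086 m/s.
The angular speed follows from ω = v/R = 6.086/0.14 ≈ 43.5 rad/s.

ω ≈ 43.5 rad/s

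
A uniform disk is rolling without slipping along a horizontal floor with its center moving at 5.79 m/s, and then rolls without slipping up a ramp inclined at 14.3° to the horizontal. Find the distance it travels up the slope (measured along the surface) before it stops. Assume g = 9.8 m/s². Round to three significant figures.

Here I = (1/2)MR², so the shape factor k = I/(MR²) = 0.5.
Rolling without slipping gives ω = v/R, so the total kinetic energy is ½Mv² + ½Iω² = ½(1+k)Mv² = (3/4)Mv².
Setting this equal to Mgh gives the vertical rise h = (1+k)v₀²/(2g) = 1.5×5.79²/(2×9.8) = 2.566 m.
The distance along the slope is d = h/sinθ = 2.566/sin14.3° ≈ 10.4 m.

d ≈ 10.4 m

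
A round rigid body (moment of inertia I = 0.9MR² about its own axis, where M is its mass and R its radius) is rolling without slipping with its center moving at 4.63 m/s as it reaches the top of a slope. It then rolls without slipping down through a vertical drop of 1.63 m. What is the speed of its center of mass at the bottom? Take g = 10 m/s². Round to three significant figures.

v ≈ 6.21 m/s

The moment of inertia is 0.9MR², giving k ≡ I/(MR²) = 0.9.
Rolling without slipping gives ω = v/R, so the total kinetic energy is ½Mv² + ½Iω² = ½(1+k)Mv² = (19/20)Mv².
Conserving energy between top and bottom: (19/20)Mv² = (19/20)Mv₀² + Mgh, hence v² = v₀² + 2gh/(1+k).
v = √(4.63² + 2×10×1.63/1.9) = √38.59 ≈ 6.21 m/s.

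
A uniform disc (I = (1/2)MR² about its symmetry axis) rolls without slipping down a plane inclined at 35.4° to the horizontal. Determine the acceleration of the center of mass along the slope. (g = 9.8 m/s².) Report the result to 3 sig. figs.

With I = (1/2)MR², the ratio k = I/(MR²) is 0.5.
Translational: Mg sinθ − f = Ma. Rotational about the CM: fR = Iα = kMRa, so f = kMa.
Eliminating f: Mg sinθ = (1+k)Ma, so a = g sinθ/(1+k) = 9.8 × sin35.4° / 1.5 ≈ 3.78 m/s².

a ≈ 3.78 m/s²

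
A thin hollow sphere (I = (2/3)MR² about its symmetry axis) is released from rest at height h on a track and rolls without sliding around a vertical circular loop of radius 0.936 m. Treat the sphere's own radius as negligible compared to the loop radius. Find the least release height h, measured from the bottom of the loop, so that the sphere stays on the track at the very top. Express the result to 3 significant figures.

h_min ≈ 2.65 m

For this body I = (2/3)MR², i.e. k = I/(MR²) = 2/3.
At the top, contact is just lost when gravity alone supplies the centripetal force: Mg = Mv_top²/r, i.e. v_top² = gr.
With ω = v/R, the kinetic energy at speed v is ½(1+k)Mv² = (5/6)Mv².
Energy conservation from release (height h) to the top (height 2r): Mgh = Mg(2r) + (5/6)M·gr.
Thus h_min = 2r + (1+k)r/2 = r(2 + 1.667/2) = 0.936 × 2.833 ≈ 2.65 m.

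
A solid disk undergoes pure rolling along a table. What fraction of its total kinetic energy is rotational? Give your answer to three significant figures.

Here I = (1/2)MR², so the shape factor k = I/(MR²) = 0.5.
With ω = v/R, KE_trans = ½Mv² and KE_rot = ½Iω² = ½kMv², so KE_total = ½(1+k)Mv².
The rotational fraction is therefore k/(1+k) = 0.5/1.5 ≈ 0.333.

fraction ≈ 0.333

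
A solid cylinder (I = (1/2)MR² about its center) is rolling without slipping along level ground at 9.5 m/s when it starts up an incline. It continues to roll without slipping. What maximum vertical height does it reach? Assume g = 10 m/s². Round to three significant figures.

h ≈ 6.77 m

The moment of inertia is (1/2)MR², giving k ≡ I/(MR²) = 0.5.
Rolling without slipping gives ω = v/R, so the total kinetic energy is ½Mv² + ½Iω² = ½(1+k)Mv² = (3/4)Mv².
All of this converts to potential energy at the highest point: (3/4)Mv₀² = Mgh.
Thus h = (1+k)v₀²/(2g) = 1.5 × 9.5² / (2 × 10) ≈ 6.77 m.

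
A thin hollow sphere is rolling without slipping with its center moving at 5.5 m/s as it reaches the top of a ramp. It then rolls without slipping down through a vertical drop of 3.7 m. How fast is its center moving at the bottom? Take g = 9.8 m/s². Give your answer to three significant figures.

v ≈ 8.59 m/s

The moment of inertia is (2/3)MR², giving k ≡ I/(MR²) = 2/3.
Since it rolls without slipping, ω = v/R and KE = ½Mv² + ½Iω² = ½(1+k)Mv² = (5/6)Mv².
Energy conservation: (5/6)Mv₀² + Mgh = (5/6)Mv², so v² = v₀² + 2gh/(1+k).
v = √(5.5² + 2×9.8×3.7/1.667) = √73.76 ≈ 8.59 m/s.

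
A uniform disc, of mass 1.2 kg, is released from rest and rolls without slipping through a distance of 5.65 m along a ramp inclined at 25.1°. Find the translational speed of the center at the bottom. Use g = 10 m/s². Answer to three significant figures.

v ≈ 5.65 m/s

For this body I = (1/2)MR², i.e. k = I/(MR²) = 0.5.
The rolling condition ω = v/R makes the rotational term ½I(v/R)² = ½kMv², so KE_total = ½(1+k)Mv² = (3/4)Mv².
The vertical drop is h = L sinθ = 5.65 × sin25.1° = 2.397 m.
Energy conservation: Mgh = (3/4)Mv², so v = √(2gh/(1+k)) = √(2 × 10 × 2.397 / 1.5) ≈ 5.65 m/s.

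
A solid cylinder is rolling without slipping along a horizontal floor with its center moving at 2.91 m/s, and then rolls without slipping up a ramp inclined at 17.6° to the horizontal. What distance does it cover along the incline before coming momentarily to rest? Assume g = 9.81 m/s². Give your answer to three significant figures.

Here I = (1/2)MR², so the shape factor k = I/(MR²) = 0.5.
Pure rolling means v = ωR; then KE = ½Mv² + ½I(v/R)² = ½(1+k)Mv² = (3/4)Mv².
Setting this equal to Mgh gives the vertical rise h = (1+k)v₀²/(2g) = 1.5×2.91²/(2×9.81) = 0.6474 m.
Along the incline, d = h/sinθ = 0.6474/sin17.6° ≈ 2.14 m.

d ≈ 2.14 m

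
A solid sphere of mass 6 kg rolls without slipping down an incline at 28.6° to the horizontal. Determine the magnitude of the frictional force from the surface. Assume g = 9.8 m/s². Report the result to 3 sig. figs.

f ≈ 8.04 N

The moment of inertia is (2/5)MR², giving k ≡ I/(MR²) = 0.4.
Translational: Mg sinθ − f = Ma. Rotational about the CM: fR = Iα = kMRa, so f = kMa.
Combining, a = g sinθ/(1+k) and f = kMa = kMg sinθ/(1+k).
f = 0.4 × 6 × 9.8 × sin28.6° / 1.4 ≈ 8.04 N.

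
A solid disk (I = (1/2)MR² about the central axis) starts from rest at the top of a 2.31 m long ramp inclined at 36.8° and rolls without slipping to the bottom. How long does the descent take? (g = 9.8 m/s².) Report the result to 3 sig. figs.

Here I = (1/2)MR², so the shape factor k = I/(MR²) = 0.5.
Translational: Mg sinθ − f = Ma. Rotational about the CM: fR = Iα = kMRa, so f = kMa.
Hence a = g sinθ/(1+k) = 9.8×sin36.8°/1.5 = 3.914 m/s².
Starting from rest, L = ½at², so t = √(2L/a) = √(2×2.31/3.914) ≈ 1.09 s.

t ≈ 1.09 s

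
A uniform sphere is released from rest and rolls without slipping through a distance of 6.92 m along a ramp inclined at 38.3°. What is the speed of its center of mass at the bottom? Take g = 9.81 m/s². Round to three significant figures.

The moment of inertia is (2/5)MR², giving k ≡ I/(MR²) = 0.4.
Rolling without slipping gives ω = v/R, so the total kinetic energy is ½Mv² + ½Iω² = ½(1+k)Mv² = (7/10)Mv².
The vertical drop is h = L sinθ = 6.92 × sin38.3° = 4.289 m.
Setting Mgh = (7/10)Mv² gives v = √(2gh/(1+k)) = √(2·9.81·4.289/1.4) ≈ 7.75 m/s.

v ≈ 7.75 m/s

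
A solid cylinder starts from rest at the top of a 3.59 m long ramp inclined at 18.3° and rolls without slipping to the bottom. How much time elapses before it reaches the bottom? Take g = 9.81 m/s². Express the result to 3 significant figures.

t ≈ 1.87 s

Here I = (1/2)MR², so the shape factor k = I/(MR²) = 0.5.
Translational: Mg sinθ − f = Ma. Rotational about the CM: fR = Iα = kMRa, so f = kMa.
Hence a = g sinθ/(1+k) = 9.81×sin18.3°/1.5 = 2.054 m/s².
Starting from rest, L = ½at², so t = √(2L/a) = √(2×3.59/2.054) ≈ 1.87 s.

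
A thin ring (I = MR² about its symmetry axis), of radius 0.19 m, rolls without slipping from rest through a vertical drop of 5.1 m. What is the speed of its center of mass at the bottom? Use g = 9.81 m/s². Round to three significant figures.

With I = MR², the ratio k = I/(MR²) is 1.
The rolling condition ω = v/R makes the rotational term ½I(v/R)² = ½kMv², so KE_total = ½(1+k)Mv² = Mv².
Energy conservation: Mgh = Mv², so v = √(2gh/(1+k)) = √(2 × 9.81 × 5.1 / 2) ≈ 7.07 m/s.

v ≈ 7.07 m/s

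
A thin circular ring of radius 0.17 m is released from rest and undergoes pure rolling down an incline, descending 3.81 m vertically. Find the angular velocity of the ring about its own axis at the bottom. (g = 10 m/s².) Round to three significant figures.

ω ≈ 36.3 rad/s

With I = MR², the ratio k = I/(MR²) is 1.
The rolling condition ω = v/R makes the rotational term ½I(v/R)² = ½kMv², so KE_total = ½(1+k)Mv² = Mv².
Energy conservation Mgh = ½(1+k)Mv² gives v = √(2gh/(1+k)) = √(2 × 10 × 3.81 / 2) = 6.173 m/s.
Then ω = v/R = 6.173 / 0.17 ≈ 36.3 rad/s.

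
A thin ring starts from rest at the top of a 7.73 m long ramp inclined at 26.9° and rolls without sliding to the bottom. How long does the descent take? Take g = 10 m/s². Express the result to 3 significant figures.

t ≈ 2.61 s

For this body I = MR², i.e. k = I/(MR²) = 1.
Translational: Mg sinθ − f = Ma. Rotational about the CM: fR = Iα = kMRa, so f = kMa.
Hence a = g sinθ/(1+k) = 10×sin26.9°/2 = 2.262 m/s².
Starting from rest, L = ½at², so t = √(2L/a) = √(2×7.73/2.262) ≈ 2.61 s.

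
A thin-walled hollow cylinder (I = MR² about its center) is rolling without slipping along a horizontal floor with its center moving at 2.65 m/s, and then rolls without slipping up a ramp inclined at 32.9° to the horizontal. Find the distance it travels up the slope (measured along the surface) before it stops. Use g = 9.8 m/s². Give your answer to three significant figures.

With I = MR², the ratio k = I/(MR²) is 1.
Pure rolling means v = ωR; then KE = ½Mv² + ½I(v/R)² = ½(1+k)Mv² = Mv².
Setting this equal to Mgh gives the vertical rise h = (1+k)v₀²/(2g) = 2×2.65²/(2×9.8) = 0.7166 m.
Along the incline, d = h/sinθ = 0.7166/sin32.9° ≈ 1.32 m.

d ≈ 1.32 m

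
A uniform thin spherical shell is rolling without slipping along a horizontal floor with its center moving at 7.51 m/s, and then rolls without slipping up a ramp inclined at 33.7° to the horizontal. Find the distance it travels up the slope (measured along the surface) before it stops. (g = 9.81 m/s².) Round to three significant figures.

Here I = (2/3)MR², so the shape factor k = I/(MR²) = 2/3.
Since it rolls without slipping, ω = v/R and KE = ½Mv² + ½Iω² = ½(1+k)Mv² = (5/6)Mv².
Setting this equal to Mgh gives the vertical rise h = (1+k)v₀²/(2g) = 1.667×7.51²/(2×9.81) = 4.791 m.
The distance along the slope is d = h/sinθ = 4.791/sin33.7° ≈ 8.63 m.

d ≈ 8.63 m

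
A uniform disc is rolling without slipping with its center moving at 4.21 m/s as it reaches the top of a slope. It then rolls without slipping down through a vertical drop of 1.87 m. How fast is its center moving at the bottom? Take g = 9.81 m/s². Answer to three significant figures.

v ≈ 6.49 m/s

The moment of inertia is (1/2)MR², giving k ≡ I/(MR²) = 0.5.
Since it rolls without slipping, ω = v/R and KE = ½Mv² + ½Iω² = ½(1+k)Mv² = (3/4)Mv².
Energy conservation: (3/4)Mv₀² + Mgh = (3/4)Mv², so v² = v₀² + 2gh/(1+k).
v = √(4.21² + 2×9.81×1.87/1.5) = √42.18 ≈ 6.49 m/s.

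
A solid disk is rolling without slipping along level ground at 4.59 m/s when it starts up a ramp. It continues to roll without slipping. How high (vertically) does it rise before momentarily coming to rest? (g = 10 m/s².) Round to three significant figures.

h ≈ 1.58 m

The moment of inertia is (1/2)MR², giving k ≡ I/(MR²) = 0.5.
Pure rolling means v = ωR; then KE = ½Mv² + ½I(v/R)² = ½(1+k)Mv² = (3/4)Mv².
All of this converts to potential energy at the highest point: (3/4)Mv₀² = Mgh.
Thus h = (1+k)v₀²/(2g) = 1.5 × 4.59² / (2 × 10) ≈ 1.58 m.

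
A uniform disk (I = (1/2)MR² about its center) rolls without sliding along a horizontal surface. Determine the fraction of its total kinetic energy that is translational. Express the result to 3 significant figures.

fraction ≈ 0.667

With I = (1/2)MR², the ratio k = I/(MR²) is 0.5.
Since ω = v/R, the translational part is ½Mv² and the rotational part is ½I(v/R)² = ½kMv²; the total is ½(1+k)Mv².
The translational fraction is therefore 1/(1+k) = 1/1.5 ≈ 0.667.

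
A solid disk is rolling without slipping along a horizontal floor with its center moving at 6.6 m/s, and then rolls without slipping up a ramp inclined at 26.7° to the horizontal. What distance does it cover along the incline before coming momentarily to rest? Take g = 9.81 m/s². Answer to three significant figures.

For this body I = (1/2)MR², i.e. k = I/(MR²) = 0.5.
Pure rolling means v = ωR; then KE = ½Mv² + ½I(v/R)² = ½(1+k)Mv² = (3/4)Mv².
Setting this equal to Mgh gives the vertical rise h = (1+k)v₀²/(2g) = 1.5×6.6²/(2×9.81) = 3.33 m.
Along the incline, d = h/sinθ = 3.33/sin26.7° ≈ 7.41 m.

d ≈ 7.41 m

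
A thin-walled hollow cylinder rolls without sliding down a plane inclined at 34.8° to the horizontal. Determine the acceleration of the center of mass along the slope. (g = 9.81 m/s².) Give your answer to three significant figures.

a ≈ 2.80 m/s²

Here I = MR², so the shape factor k = I/(MR²) = 1.
Translational: Mg sinθ − f = Ma. Rotational about the CM: fR = Iα = kMRa, so f = kMa.
Eliminating f: Mg sinθ = (1+k)Ma, so a = g sinθ/(1+k) = 9.81 × sin34.8° / 2 ≈ 2.80 m/s².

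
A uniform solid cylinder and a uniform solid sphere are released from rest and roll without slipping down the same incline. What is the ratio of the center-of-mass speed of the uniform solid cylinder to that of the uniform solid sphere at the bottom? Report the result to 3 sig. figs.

v_ratio ≈ 0.966

Each satisfies Mgh = ½(1+k)Mv² with k = I/(MR²), so v ∝ 1/√(1+k).
For the uniform solid cylinder k = 0.5; for the uniform solid sphere k = 0.4.
v₁/v₂ = √((1+k₂)/(1+k₁)) = √(1.4/1.5) ≈ 0.966.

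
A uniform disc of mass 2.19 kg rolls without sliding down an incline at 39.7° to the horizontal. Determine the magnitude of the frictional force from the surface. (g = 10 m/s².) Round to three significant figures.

For this body I = (1/2)MR², i.e. k = I/(MR²) = 0.5.
Translational: Mg sinθ − f = Ma. Rotational about the CM: fR = Iα = kMRa, so f = kMa.
Combining, a = g sinθ/(1+k) and f = kMa = kMg sinθ/(1+k).
f = 0.5 × 2.19 × 10 × sin39.7° / 1.5 ≈ 4.66 N.

f ≈ 4.66 N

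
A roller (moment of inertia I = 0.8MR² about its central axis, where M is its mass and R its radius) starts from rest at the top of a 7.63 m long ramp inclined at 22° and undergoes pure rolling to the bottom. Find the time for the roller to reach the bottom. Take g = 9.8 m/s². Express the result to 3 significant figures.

Here I = 0.8MR², so the shape factor k = I/(MR²) = 0.8.
Translational: Mg sinθ − f = Ma. Rotational about the CM: fR = Iα = kMRa, so f = kMa.
Hence a = g sinθ/(1+k) = 9.8×sin22°/1.8 = 2.04 m/s².
Starting from rest, L = ½at², so t = √(2L/a) = √(2×7.63/2.04) ≈ 2.74 s.

t ≈ 2.74 s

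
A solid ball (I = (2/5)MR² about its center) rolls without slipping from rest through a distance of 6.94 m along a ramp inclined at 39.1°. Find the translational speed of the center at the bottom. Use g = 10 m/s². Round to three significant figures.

v ≈ 7.91 m/s

For this body I = (2/5)MR², i.e. k = I/(MR²) = 0.4.
Rolling without slipping gives ω = v/R, so the total kinetic energy is ½Mv² + ½Iω² = ½(1+k)Mv² = (7/10)Mv².
The vertical drop is h = L sinθ = 6.94 × sin39.1° = 4.377 m.
Energy conservation: Mgh = (7/10)Mv², so v = √(2gh/(1+k)) = √(2 × 10 × 4.377 / 1.4) ≈ 7.91 m/s.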